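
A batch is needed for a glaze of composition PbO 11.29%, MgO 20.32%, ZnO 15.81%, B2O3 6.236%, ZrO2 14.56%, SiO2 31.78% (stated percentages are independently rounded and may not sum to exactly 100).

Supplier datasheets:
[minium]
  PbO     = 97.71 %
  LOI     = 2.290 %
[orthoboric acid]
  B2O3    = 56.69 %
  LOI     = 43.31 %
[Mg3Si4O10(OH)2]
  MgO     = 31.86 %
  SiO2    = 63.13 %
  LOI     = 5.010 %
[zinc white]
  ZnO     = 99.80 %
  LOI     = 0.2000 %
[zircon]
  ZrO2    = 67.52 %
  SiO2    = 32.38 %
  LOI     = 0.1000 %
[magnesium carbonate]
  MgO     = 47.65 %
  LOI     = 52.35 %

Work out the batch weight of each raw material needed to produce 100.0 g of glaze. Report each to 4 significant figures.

Mid-chain values are shown, with 4-significant-figure rounding, within the worked lines; the whole derivation runs at exact precision at each step — every reported figure is rounded just once. All derived quantities are carried at full float precision (totals, the six compositions, the yield, net glass mass, ignition loss) from the batch weights at 100.0 g of glass as written in the question or the answer.
Target oxide masses per 100.0 g glaze:
  PbO: 11.29% × 100.0 = 11.29 g
  MgO: 20.32% × 100.0 = 20.32 g
  ZnO: 15.81% × 100.0 = 15.81 g
  B2O3: 6.236% × 100.0 = 6.236 g
  ZrO2: 14.56% × 100.0 = 14.56 g
  SiO2: 31.78% × 100.0 = 31.78 g
Per-oxide balance check applying the batch weights above, at the basis given (oxide sums agree with the targets modulo rounding of the values):
  PbO: 11.55·0.9771 = 11.29 g (target 11.29 g)
  MgO: 39.28·0.3186 + 16.38·0.4765 = 20.32 g (target 20.32 g)
  ZnO: 15.84·0.9980 = 15.81 g (target 15.81 g)
  B2O3: 11.00·0.5669 = 6.236 g (target 6.236 g)
  ZrO2: 21.56·0.6752 = 14.56 g (target 14.56 g)
  SiO2: 39.28·0.6313 + 21.56·0.3238 = 31.78 g (target 31.78 g)
Glass-mass bookkeeping: whole batch net of LOI = 99.99 g (per-oxide target masses sum to 100.0 g; stated basis 100.0 g — deltas are rounding alone).
Adding the batch up: Σ batch = 115.6 g; LOI removed, Σ of batch·LOI: 15.62 g; glass ÷ batch gives a yield of 86.48%.

Batch per 100.0 g glaze:
  minium: 11.55 g
  orthoboric acid: 11.00 g
  Mg3Si4O10(OH)2: 39.28 g
  zinc white: 15.84 g
  zircon: 21.56 g
  magnesium carbonate: 16.38 g
Total batch = 115.6 g; LOI loss = 15.62 g; yield = 86.48%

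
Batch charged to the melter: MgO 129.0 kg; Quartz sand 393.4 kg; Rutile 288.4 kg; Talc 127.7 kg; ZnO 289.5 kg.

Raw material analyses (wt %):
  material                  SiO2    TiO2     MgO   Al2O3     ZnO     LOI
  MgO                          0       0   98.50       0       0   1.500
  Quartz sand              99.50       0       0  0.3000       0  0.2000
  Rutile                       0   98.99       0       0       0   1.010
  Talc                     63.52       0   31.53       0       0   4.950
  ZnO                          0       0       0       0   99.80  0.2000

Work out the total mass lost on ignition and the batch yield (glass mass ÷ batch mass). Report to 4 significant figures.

LOI loss = 12.53 kg; glass = 1215 kg; yield = 98.98%

The intermediate values are printed, rounded to 4 significant digits, at each printed step. The whole derivation runs at exact precision at each step — every reported value is rounded once only — the derived quantities (totals, yield, LOI, five oxide percentages, net glass mass) are carried at full float precision from the weighed amounts on 1215 kg of glass, precisely as stated by the problem or the answer.
Per-material ignition loss:
  MgO: 129.0 × 0.01500 = 1.935 kg
  Quartz sand: 393.4 × 0.002000 = 0.7868 kg
  Rutile: 288.4 × 0.01010 = 2.913 kg
  Talc: 127.7 × 0.04950 = 6.321 kg
  ZnO: 289.5 × 0.002000 = 0.5790 kg
Total LOI = 12.53 kg
Glass = batch − LOI = 1228 − 12.53 = 1215 kg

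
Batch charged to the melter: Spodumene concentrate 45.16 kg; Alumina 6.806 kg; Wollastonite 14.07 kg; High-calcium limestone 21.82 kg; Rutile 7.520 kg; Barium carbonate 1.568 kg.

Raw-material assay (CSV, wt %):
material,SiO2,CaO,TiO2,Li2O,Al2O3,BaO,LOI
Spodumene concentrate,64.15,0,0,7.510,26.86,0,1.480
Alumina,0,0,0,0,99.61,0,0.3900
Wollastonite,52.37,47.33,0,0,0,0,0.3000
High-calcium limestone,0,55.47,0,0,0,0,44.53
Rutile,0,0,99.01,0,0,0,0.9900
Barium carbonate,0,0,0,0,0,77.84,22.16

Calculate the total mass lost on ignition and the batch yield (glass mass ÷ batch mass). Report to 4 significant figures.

All arithmetic holds exact precision throughout — mid-chain values are rounded to 4 significant digits when displayed. Every reported number carries a single rounding — derived quantities are computed at exact precision (the yield, ignition loss, the six compositions, the totals, net glass mass) from the weighed amounts per 86.07 kg of glass exactly as printed in the question or the answer.
LOI of each material in turn:
  Spodumene concentrate: 45.16 × 0.01480 = 0.6684 kg
  Alumina: 6.806 × 0.003900 = 0.02654 kg
  Wollastonite: 14.07 × 0.003000 = 0.04221 kg
  High-calcium limestone: 21.82 × 0.4453 = 9.716 kg
  Rutile: 7.520 × 0.009900 = 0.07445 kg
  Barium carbonate: 1.568 × 0.2216 = 0.3475 kg
Total LOI = 10.88 kg
Glass = batch − LOI = 96.94 − 10.88 = 86.07 kg

LOI loss = 10.88 kg; glass = 86.07 kg; yield = 88.78%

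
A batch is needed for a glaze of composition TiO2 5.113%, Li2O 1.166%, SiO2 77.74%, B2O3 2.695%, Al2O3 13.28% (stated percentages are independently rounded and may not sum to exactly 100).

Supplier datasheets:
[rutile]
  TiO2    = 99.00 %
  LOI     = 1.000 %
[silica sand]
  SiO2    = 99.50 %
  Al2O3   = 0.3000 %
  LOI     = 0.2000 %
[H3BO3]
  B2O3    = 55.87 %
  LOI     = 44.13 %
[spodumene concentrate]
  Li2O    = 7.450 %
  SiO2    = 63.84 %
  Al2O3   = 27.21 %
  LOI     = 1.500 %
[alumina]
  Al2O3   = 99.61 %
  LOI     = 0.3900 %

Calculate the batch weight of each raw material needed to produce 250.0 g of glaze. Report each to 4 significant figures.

Each numeric step holds full float precision end to end; rounding to four significant figures extends to every working value as displayed; every reported number is rounded just once. The derived quantities are carried from the weighed amounts on 250.0 g of glass in full float precision (yield, the five compositions, net glass mass, ignition loss, totals), as quoted within the problem or answer text.
Oxide-by-oxide targets in 250.0 g glaze:
  TiO2: 5.113% × 250.0 = 12.78 g
  Li2O: 1.166% × 250.0 = 2.915 g
  SiO2: 77.74% × 250.0 = 194.4 g
  B2O3: 2.695% × 250.0 = 6.738 g
  Al2O3: 13.28% × 250.0 = 33.20 g
Sums-versus-targets review given the weights on record, under the basis named above (each sum matches its target mass given rounding of the digits):
  TiO2: 12.91·0.9900 = 12.78 g (target 12.78 g)
  Li2O: 39.13·0.07450 = 2.915 g (target 2.915 g)
  SiO2: 170.2·0.9950 + 39.13·0.6384 = 194.3 g (target 194.4 g)
  B2O3: 12.06·0.5587 = 6.738 g (target 6.738 g)
  Al2O3: 170.2·0.003000 + 39.13·0.2721 + 22.13·0.9961 = 33.20 g (target 33.20 g)
Glass-mass closure: batch Σ − ignition loss = 250.0 g (targets for the oxides total 250.0 g; basis as stated: 250.0 g — deltas are rounding alone).
Whole-batch sum: Σ batch = 256.4 g; LOI loss = Σ batch·LOI = 6.465 g; yield = glass ÷ total batch = 97.48%.

Batch per 250.0 g glaze:
  rutile: 12.91 g
  silica sand: 170.2 g
  H3BO3: 12.06 g
  spodumene concentrate: 39.13 g
  alumina: 22.13 g
Total batch = 256.4 g; LOI loss = 6.465 g; yield = 97.48%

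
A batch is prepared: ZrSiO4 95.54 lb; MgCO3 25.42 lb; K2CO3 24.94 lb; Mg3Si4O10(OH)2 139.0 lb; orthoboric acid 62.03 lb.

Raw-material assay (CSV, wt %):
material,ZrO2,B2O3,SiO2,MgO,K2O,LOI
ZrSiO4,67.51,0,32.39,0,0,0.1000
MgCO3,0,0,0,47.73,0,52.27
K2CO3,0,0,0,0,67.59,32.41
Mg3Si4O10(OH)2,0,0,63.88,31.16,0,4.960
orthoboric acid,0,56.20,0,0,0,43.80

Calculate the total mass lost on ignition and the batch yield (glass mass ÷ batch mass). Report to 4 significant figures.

LOI loss = 55.53 lb; glass = 291.4 lb; yield = 83.99%

In-progress results appear with 4-significant-figure rounding within the worked lines. Every computation runs at exact precision throughout. Every reported value is rounded once only; the derived quantities, including the five compositions, LOI, yield, glass mass, totals, are carried from the batch weights at 291.4 lb of glass in full float precision, as quoted within problem or answer.
LOI of each material in turn:
  ZrSiO4: 95.54 × 0.001000 = 0.09554 lb
  MgCO3: 25.42 × 0.5227 = 13.29 lb
  K2CO3: 24.94 × 0.3241 = 8.083 lb
  Mg3Si4O10(OH)2: 139.0 × 0.04960 = 6.894 lb
  orthoboric acid: 62.03 × 0.4380 = 27.17 lb
Total LOI = 55.53 lb
Glass = batch − LOI = 346.9 − 55.53 = 291.4 lb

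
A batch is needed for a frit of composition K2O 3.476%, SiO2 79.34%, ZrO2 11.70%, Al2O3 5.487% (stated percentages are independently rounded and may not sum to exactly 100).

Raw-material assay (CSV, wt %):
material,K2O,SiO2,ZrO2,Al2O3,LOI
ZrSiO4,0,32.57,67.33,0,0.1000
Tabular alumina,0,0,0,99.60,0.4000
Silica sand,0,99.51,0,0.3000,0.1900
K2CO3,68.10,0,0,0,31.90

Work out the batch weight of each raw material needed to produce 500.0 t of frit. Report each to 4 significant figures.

Full precision is carried at all times; in-progress results are printed, with 4-significant-digit rounding, within the worked lines; each reported number carries a single rounding; derived quantities are carried at full precision (the totals, the four compositions, net glass mass, LOI, the yield) from the weighed amounts per 500.0 t of glass as given in the question or the answer.
Target masses of each oxide per 500.0 t frit:
  K2O: 3.476% × 500.0 = 17.38 t
  SiO2: 79.34% × 500.0 = 396.7 t
  ZrO2: 11.70% × 500.0 = 58.50 t
  Al2O3: 5.487% × 500.0 = 27.44 t
A balance pass over the oxides, given the weights on record, per the basis as stated (each sum matches its target mass net of answer rounding effects):
  K2O: 25.52·0.6810 = 17.38 t (target 17.38 t)
  SiO2: 86.89·0.3257 + 370.2·0.9951 = 396.7 t (target 396.7 t)
  ZrO2: 86.89·0.6733 = 58.50 t (target 58.50 t)
  Al2O3: 26.43·0.9960 + 370.2·0.003000 = 27.43 t (target 27.44 t)
Auditing the glass mass value: total charge less LOI = 500.0 t (the targets, summed, come to 500.0 t; against the stated basis, 500.0 t — any gap is answer rounding).
Adding the batch up: Σ batch = 509.0 t; ignition loss, Σ(batch × LOI) = 9.037 t; glass ÷ batch gives a yield of 98.22%.

Batch per 500.0 t frit:
  ZrSiO4: 86.89 t
  Tabular alumina: 26.43 t
  Silica sand: 370.2 t
  K2CO3: 25.52 t
Total batch = 509.0 t; LOI loss = 9.037 t; yield = 98.22%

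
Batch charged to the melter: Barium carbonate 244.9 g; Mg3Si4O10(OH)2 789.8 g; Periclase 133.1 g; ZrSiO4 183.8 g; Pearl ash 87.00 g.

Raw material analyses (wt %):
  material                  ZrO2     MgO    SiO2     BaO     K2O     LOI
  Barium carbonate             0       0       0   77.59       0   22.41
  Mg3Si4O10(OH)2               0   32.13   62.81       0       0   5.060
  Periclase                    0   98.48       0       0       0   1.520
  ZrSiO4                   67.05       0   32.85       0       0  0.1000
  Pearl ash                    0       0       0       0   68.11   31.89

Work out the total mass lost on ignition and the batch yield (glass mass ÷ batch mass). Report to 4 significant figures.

LOI loss = 124.8 g; glass = 1314 g; yield = 91.33%

All internal work maintains exact precision at each step — rounding to four significant figures applies to each working value as printed — every reported number is rounded only once — all derived quantities are recomputed starting from the weights per 1314 g of glass at full float precision (five oxide percentages, ignition loss, totals, the yield, glass mass) as they appear in the problem or answer text.
Material-by-material LOI:
  Barium carbonate: 244.9 × 0.2241 = 54.88 g
  Mg3Si4O10(OH)2: 789.8 × 0.05060 = 39.96 g
  Periclase: 133.1 × 0.01520 = 2.023 g
  ZrSiO4: 183.8 × 0.001000 = 0.1838 g
  Pearl ash: 87.00 × 0.3189 = 27.74 g
Total LOI = 124.8 g
Glass = batch − LOI = 1439 − 124.8 = 1314 g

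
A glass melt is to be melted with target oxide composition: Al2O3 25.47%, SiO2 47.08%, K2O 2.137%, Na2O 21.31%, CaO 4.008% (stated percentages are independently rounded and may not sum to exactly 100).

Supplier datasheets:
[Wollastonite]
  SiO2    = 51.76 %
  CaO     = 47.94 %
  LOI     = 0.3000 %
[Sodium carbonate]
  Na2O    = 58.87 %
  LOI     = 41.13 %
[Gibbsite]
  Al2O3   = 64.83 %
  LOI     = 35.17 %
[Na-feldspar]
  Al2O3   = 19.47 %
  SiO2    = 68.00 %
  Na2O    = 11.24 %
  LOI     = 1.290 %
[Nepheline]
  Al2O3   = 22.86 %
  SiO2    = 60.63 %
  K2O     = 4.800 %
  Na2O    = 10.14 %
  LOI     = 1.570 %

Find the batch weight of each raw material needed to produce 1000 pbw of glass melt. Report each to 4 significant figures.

Batch per 1000 pbw glass melt:
  Wollastonite: 83.60 pbw
  Sodium carbonate: 241.0 pbw
  Gibbsite: 166.3 pbw
  Na-feldspar: 231.8 pbw
  Nepheline: 445.2 pbw
Total batch = 1168 pbw; LOI loss = 167.8 pbw; yield = 85.63%

The whole derivation holds full precision from start to finish — in-progress results are displayed with 4-significant-digit rounding across the worked steps. Exactly one rounding lands on each reported value — all derived quantities are rebuilt starting from the weights per 1000 pbw of glass in exact precision (the yield, net glass mass, totals, LOI, five oxide percentages) as quoted within problem or answer.
Oxide mass targets, per 1000 pbw glass melt:
  Al2O3: 25.47% × 1000 = 254.7 pbw
  SiO2: 47.08% × 1000 = 470.8 pbw
  K2O: 2.137% × 1000 = 21.37 pbw
  Na2O: 21.31% × 1000 = 213.1 pbw
  CaO: 4.008% × 1000 = 40.08 pbw
Balance tally, oxide-wise, with the batch weights as given, relative to the basis at hand (sum by sum, the targets are met inside rounding margins):
  Al2O3: 166.3·0.6483 + 231.8·0.1947 + 445.2·0.2286 = 254.7 pbw (target 254.7 pbw)
  SiO2: 83.60·0.5176 + 231.8·0.6800 + 445.2·0.6063 = 470.8 pbw (target 470.8 pbw)
  K2O: 445.2·0.04800 = 21.37 pbw (target 21.37 pbw)
  Na2O: 241.0·0.5887 + 231.8·0.1124 + 445.2·0.1014 = 213.1 pbw (target 213.1 pbw)
  CaO: 83.60·0.4794 = 40.08 pbw (target 40.08 pbw)
Glass mass check: the batch minus its LOI: 1000 pbw (the targets, summed, come to 1000 pbw; against the stated basis, 1000 pbw — any gap is answer rounding).
Batch total: Σ batch = 1168 pbw; LOI removed, Σ of batch·LOI: 167.8 pbw; yield, glass over the total, = 85.63%.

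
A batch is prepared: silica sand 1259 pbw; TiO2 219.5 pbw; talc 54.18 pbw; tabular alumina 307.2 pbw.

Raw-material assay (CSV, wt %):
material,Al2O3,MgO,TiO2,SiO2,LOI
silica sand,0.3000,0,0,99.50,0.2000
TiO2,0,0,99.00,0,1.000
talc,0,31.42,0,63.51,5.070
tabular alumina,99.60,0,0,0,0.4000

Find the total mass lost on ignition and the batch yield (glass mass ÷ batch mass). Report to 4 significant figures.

LOI loss = 8.689 pbw; glass = 1831 pbw; yield = 99.53%

Full precision is held all the way through. Values along the way are shown, rounded to four significant figures, in the printout. Exactly one rounding is applied to every reported result — the derived quantities (LOI, four oxide percentages, totals, net glass mass, yield) are computed at full float precision from the weighed amounts per 1831 pbw of glass, as given in the problem or answer text.
LOI of each material in turn:
  silica sand: 1259 × 0.002000 = 2.518 pbw
  TiO2: 219.5 × 0.01000 = 2.195 pbw
  talc: 54.18 × 0.05070 = 2.747 pbw
  tabular alumina: 307.2 × 0.004000 = 1.229 pbw
Total LOI = 8.689 pbw
Glass = batch − LOI = 1840 − 8.689 = 1831 pbw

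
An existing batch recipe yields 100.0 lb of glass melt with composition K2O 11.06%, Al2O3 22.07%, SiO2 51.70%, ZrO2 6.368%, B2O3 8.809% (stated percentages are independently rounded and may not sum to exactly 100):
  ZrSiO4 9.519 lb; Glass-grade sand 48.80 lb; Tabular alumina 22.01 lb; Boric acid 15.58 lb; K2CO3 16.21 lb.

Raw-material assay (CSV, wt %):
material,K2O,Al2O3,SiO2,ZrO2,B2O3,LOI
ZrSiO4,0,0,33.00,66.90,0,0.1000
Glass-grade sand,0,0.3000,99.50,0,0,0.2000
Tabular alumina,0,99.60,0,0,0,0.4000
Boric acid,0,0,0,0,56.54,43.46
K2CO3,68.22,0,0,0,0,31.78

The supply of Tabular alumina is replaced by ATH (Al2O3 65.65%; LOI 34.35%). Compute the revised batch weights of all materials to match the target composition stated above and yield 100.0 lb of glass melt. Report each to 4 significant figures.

Revised batch per 100.0 lb glass melt:
  ZrSiO4: 9.519 lb
  Glass-grade sand: 48.80 lb
  ATH: 33.39 lb
  Boric acid: 15.58 lb
  K2CO3: 16.21 lb
Total batch = 123.5 lb; LOI loss = 23.50 lb

The working math runs at full float precision from start to finish; intermediates are displayed rounded to 4 significant digits in the printout. Exactly one rounding is applied to every reported number — derived quantities, including totals, yield, five oxide percentages, LOI, glass mass, are rebuilt starting from the weights on 100.0 lb of glass at full float precision, exactly as printed in problem or answer.
Oxide mass targets, per 100.0 lb glass melt:
  K2O: 11.06% × 100.0 = 11.06 lb
  Al2O3: 22.07% × 100.0 = 22.07 lb
  SiO2: 51.70% × 100.0 = 51.70 lb
  ZrO2: 6.368% × 100.0 = 6.368 lb
  B2O3: 8.809% × 100.0 = 8.809 lb
Per-oxide balance check applying the batch weights above, per the basis as stated (every target is met by its sum modulo rounding of the values):
  K2O: 16.21·0.6822 = 11.06 lb (target 11.06 lb)
  Al2O3: 48.80·0.003000 + 33.39·0.6565 = 22.07 lb (target 22.07 lb)
  SiO2: 9.519·0.3300 + 48.80·0.9950 = 51.70 lb (target 51.70 lb)
  ZrO2: 9.519·0.6690 = 6.368 lb (target 6.368 lb)
  B2O3: 15.58·0.5654 = 8.809 lb (target 8.809 lb)
Glass-mass closure: batch total minus LOI = 100.0 lb (targets for the oxides total 100.0 lb; with the basis standing at 100.0 lb — deltas are rounding alone).
Whole-batch sum: Σ batch = 123.5 lb; ignition loss, Σ(batch × LOI) = 23.50 lb; glass ÷ batch gives a yield of 80.97%.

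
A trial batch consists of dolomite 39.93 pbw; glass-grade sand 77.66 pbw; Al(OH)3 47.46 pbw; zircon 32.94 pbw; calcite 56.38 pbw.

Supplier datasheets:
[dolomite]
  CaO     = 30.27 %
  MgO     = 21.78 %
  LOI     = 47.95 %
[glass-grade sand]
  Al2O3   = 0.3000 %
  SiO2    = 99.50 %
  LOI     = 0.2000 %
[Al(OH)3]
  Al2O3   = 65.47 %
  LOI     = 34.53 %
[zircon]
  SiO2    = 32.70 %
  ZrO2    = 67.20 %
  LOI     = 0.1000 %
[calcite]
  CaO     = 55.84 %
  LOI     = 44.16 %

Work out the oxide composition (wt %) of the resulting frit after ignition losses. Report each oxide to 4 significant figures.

Glass mass = 193.7 pbw (batch 254.4 − LOI 60.62).
Composition: Al2O3 16.16%, SiO2 45.44%, CaO 22.49%, MgO 4.489%, ZrO2 11.42%

Each numeric step keeps full precision through every step — in-progress results appear, rounded to four significant digits, in the printout — every reported number is rounded just once — all derived quantities, including the yield, totals, five oxide percentages, glass mass, ignition loss, are rebuilt using the weight values per 193.7 pbw of glass in full precision as given in the problem or the answer.
Oxide-by-oxide delivered mass:
  Al2O3: 77.66·0.003000 + 47.46·0.6547 = 31.31 pbw
  SiO2: 77.66·0.9950 + 32.94·0.3270 = 88.04 pbw
  CaO: 39.93·0.3027 + 56.38·0.5584 = 43.57 pbw
  MgO: 39.93·0.2178 = 8.697 pbw
  ZrO2: 32.94·0.6720 = 22.14 pbw
LOI: 39.93·0.4795 + 77.66·0.002000 + 47.46·0.3453 + 32.94·0.001000 + 56.38·0.4416 = 60.62 pbw
Resulting glass, batch − LOI: 254.4 − 60.62 = 193.7 pbw (consistent with Σ oxide mass)
wt % = 100 × oxide mass / glass mass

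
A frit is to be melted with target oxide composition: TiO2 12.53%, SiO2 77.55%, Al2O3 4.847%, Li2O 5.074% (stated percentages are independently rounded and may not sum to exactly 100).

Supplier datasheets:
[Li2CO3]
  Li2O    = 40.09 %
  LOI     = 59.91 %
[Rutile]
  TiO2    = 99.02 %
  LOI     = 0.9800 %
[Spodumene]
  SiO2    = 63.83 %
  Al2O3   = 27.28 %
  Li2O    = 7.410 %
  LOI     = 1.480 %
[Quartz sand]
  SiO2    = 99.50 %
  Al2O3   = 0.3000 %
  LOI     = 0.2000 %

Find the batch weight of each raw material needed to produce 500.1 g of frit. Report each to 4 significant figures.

Batch per 500.1 g frit:
  Li2CO3: 47.55 g
  Rutile: 63.28 g
  Spodumene: 85.17 g
  Quartz sand: 335.1 g
Total batch = 531.1 g; LOI loss = 31.04 g; yield = 94.16%

All internal work carries full float precision at all times. In-progress results appear with 4-significant-digit rounding in the printout. Every reported result is rounded a single time — the derived quantities are recomputed at full precision (yield, four oxide percentages, LOI, totals, glass mass) using the weight values per 500.1 g of glass, as given in the question or the answer.
Target oxide masses per 500.1 g frit:
  TiO2: 12.53% × 500.1 = 62.66 g
  SiO2: 77.55% × 500.1 = 387.8 g
  Al2O3: 4.847% × 500.1 = 24.24 g
  Li2O: 5.074% × 500.1 = 25.38 g
A balance pass over the oxides, on the weights just shown, at the basis given (sum by sum, the targets are met within answer rounding):
  TiO2: 63.28·0.9902 = 62.66 g (target 62.66 g)
  SiO2: 85.17·0.6383 + 335.1·0.9950 = 387.8 g (target 387.8 g)
  Al2O3: 85.17·0.2728 + 335.1·0.003000 = 24.24 g (target 24.24 g)
  Li2O: 47.55·0.4009 + 85.17·0.07410 = 25.37 g (target 25.38 g)
Auditing the glass mass value: batch total minus LOI = 500.1 g (summing oxide targets gives 500.1 g; against the stated basis, 500.1 g — rounding explains the deltas).
Whole-batch sum: Σ batch = 531.1 g; LOI removed, Σ of batch·LOI: 31.04 g; yield = glass ÷ total batch = 94.16%.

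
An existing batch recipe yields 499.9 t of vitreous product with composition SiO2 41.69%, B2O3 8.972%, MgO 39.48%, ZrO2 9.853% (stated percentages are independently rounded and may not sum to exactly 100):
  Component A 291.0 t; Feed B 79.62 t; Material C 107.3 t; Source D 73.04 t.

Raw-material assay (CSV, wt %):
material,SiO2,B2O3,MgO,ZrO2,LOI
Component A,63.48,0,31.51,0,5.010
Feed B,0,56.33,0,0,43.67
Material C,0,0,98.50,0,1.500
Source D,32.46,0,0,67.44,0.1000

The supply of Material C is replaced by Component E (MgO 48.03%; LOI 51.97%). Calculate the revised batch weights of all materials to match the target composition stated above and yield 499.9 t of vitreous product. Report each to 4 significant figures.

Revised batch per 499.9 t vitreous product:
  Component A: 291.0 t
  Feed B: 79.62 t
  Component E: 220.0 t
  Source D: 73.04 t
Total batch = 663.7 t; LOI loss = 163.8 t

Every computation holds full precision through the solve — the intermediate values are displayed with 4-significant-digit rounding as written; a single rounding yields every reported value — the derived quantities (four oxide percentages, net glass mass, ignition loss, the totals, the yield) are re-derived in full precision starting from the weights per 499.9 t of glass, as quoted within the problem or answer text.
Target oxide masses per 499.9 t vitreous product:
  SiO2: 41.69% × 499.9 = 208.4 t
  B2O3: 8.972% × 499.9 = 44.85 t
  MgO: 39.48% × 499.9 = 197.4 t
  ZrO2: 9.853% × 499.9 = 49.26 t
Per-oxide balance check working from each reported weight, at the basis given (sum by sum, the targets are met within answer rounding):
  SiO2: 291.0·0.6348 + 73.04·0.3246 = 208.4 t (target 208.4 t)
  B2O3: 79.62·0.5633 = 44.85 t (target 44.85 t)
  MgO: 291.0·0.3151 + 220.0·0.4803 = 197.4 t (target 197.4 t)
  ZrO2: 73.04·0.6744 = 49.26 t (target 49.26 t)
Glass mass check: Σ batch − LOI loss = 499.9 t (the targets, summed, come to 499.9 t; the stated basis being 499.9 t — rounding explains the deltas).
Total batch = Σ batch = 663.7 t; the LOI term Σ batch·LOI equals 163.8 t; yield = glass ÷ total batch = 75.33%.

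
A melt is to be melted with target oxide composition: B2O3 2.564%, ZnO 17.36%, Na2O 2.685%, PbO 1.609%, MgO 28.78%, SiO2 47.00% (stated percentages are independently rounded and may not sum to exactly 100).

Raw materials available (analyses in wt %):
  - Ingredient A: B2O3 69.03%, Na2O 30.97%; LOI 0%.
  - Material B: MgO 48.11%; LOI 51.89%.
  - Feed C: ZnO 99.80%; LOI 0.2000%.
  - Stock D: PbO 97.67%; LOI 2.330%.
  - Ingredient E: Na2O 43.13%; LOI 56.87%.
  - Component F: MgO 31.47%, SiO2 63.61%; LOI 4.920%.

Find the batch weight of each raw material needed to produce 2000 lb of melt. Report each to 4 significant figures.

Mid-chain values are shown (rounded to 4 significant figures) alongside each step; the working math runs at exact precision at all times; every reported value takes exactly one rounding — the derived quantities (the yield, the six compositions, net glass mass, totals, LOI) are re-derived in exact precision from the batch weights on 2000 lb of glass, as set out in either problem or answer.
Target masses of each oxide per 2000 lb melt:
  B2O3: 2.564% × 2000 = 51.28 lb
  ZnO: 17.36% × 2000 = 347.2 lb
  Na2O: 2.685% × 2000 = 53.70 lb
  PbO: 1.609% × 2000 = 32.18 lb
  MgO: 28.78% × 2000 = 575.6 lb
  SiO2: 47.00% × 2000 = 940.0 lb
Oxide-by-oxide audit per the reported batch figures, relative to the basis at hand (oxide sums agree with the targets net of answer rounding effects):
  B2O3: 74.29·0.6903 = 51.28 lb (target 51.28 lb)
  ZnO: 347.9·0.9980 = 347.2 lb (target 347.2 lb)
  Na2O: 74.29·0.3097 + 71.16·0.4313 = 53.70 lb (target 53.70 lb)
  PbO: 32.95·0.9767 = 32.18 lb (target 32.18 lb)
  MgO: 229.8·0.4811 + 1478·0.3147 = 575.7 lb (target 575.6 lb)
  SiO2: 1478·0.6361 = 940.2 lb (target 940.0 lb)
The glass-mass cross-check: Σ batch − LOI loss = 2000 lb (the Σ of target masses is 2000 lb; with the basis standing at 2000 lb — gaps are rounding artifacts).
Whole-batch sum: Σ batch = 2234 lb; LOI removed, Σ of batch·LOI: 233.9 lb; yield, glass over the total, = 89.53%.

Batch per 2000 lb melt:
  Ingredient A: 74.29 lb
  Material B: 229.8 lb
  Feed C: 347.9 lb
  Stock D: 32.95 lb
  Ingredient E: 71.16 lb
  Component F: 1478 lb
Total batch = 2234 lb; LOI loss = 233.9 lb; yield = 89.53%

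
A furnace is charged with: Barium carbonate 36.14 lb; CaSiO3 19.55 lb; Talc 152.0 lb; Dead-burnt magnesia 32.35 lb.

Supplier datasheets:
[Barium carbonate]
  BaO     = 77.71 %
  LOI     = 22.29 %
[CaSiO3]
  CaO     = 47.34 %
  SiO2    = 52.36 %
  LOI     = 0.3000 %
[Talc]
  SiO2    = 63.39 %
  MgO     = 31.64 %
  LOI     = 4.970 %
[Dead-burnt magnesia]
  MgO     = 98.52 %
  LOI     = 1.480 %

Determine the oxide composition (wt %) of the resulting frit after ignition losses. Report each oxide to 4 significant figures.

Glass mass = 223.9 lb (batch 240.0 − LOI 16.15).
Composition: CaO 4.134%, SiO2 47.61%, MgO 35.72%, BaO 12.54%

The whole derivation keeps full float precision from start to finish. Mid-chain values appear (rounded to 4 significant figures) in the printout. Every reported number is rounded only once; the derived quantities, including yield, glass mass, ignition loss, the four compositions, the totals, are carried from the weighed amounts at 223.9 lb of glass in exact precision, as quoted within problem or answer.
What the batch supplies per oxide:
  CaO: 19.55·0.4734 = 9.255 lb
  SiO2: 19.55·0.5236 + 152.0·0.6339 = 106.6 lb
  MgO: 152.0·0.3164 + 32.35·0.9852 = 79.96 lb
  BaO: 36.14·0.7771 = 28.08 lb
LOI: 36.14·0.2229 + 19.55·0.003000 + 152.0·0.04970 + 32.35·0.01480 = 16.15 lb
Net of LOI, the glass mass = 240.0 − 16.15 = 223.9 lb (matching Σ of the oxides)
percent share: oxide ÷ glass, ×100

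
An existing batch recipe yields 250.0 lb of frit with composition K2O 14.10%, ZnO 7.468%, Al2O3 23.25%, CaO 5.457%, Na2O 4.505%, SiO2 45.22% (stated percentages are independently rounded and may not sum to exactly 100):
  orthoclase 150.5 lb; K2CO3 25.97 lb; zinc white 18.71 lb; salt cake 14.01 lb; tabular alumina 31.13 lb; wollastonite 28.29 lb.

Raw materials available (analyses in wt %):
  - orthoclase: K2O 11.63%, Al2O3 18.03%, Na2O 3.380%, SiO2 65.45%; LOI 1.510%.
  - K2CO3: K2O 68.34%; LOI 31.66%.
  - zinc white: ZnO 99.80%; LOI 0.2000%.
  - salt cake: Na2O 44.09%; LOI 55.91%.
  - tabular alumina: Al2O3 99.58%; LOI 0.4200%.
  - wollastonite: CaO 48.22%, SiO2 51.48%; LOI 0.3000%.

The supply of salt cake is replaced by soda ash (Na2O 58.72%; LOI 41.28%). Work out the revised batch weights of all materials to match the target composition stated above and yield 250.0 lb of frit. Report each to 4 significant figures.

Intermediates are shown rounded to four significant digits in the working. Every computation runs at full float precision all the way through — each reported value is rounded just once. The derived quantities, which include totals, ignition loss, yield, six oxide percentages, glass mass, are recomputed at full float precision, as set out in problem or answer, from the batch weights at 250.0 lb of glass.
Target masses of each oxide per 250.0 lb frit:
  K2O: 14.10% × 250.0 = 35.25 lb
  ZnO: 7.468% × 250.0 = 18.67 lb
  Al2O3: 23.25% × 250.0 = 58.12 lb
  CaO: 5.457% × 250.0 = 13.64 lb
  Na2O: 4.505% × 250.0 = 11.26 lb
  SiO2: 45.22% × 250.0 = 113.0 lb
Oxide-by-oxide audit applying the batch weights above, on the stated basis (delivered sums recover each target net of answer rounding effects):
  K2O: 150.5·0.1163 + 25.97·0.6834 = 35.25 lb (target 35.25 lb)
  ZnO: 18.71·0.9980 = 18.67 lb (target 18.67 lb)
  Al2O3: 150.5·0.1803 + 31.13·0.9958 = 58.13 lb (target 58.12 lb)
  CaO: 28.29·0.4822 = 13.64 lb (target 13.64 lb)
  Na2O: 150.5·0.03380 + 10.52·0.5872 = 11.26 lb (target 11.26 lb)
  SiO2: 150.5·0.6545 + 28.29·0.5148 = 113.1 lb (target 113.0 lb)
Mass balance on the glass: whole batch net of LOI = 250.0 lb (targets for the oxides total 250.0 lb; versus the stated basis of 250.0 lb — any gap is answer rounding).
Whole-batch sum: Σ batch = 265.1 lb; ignition loss, Σ(batch × LOI) = 15.09 lb; yield: glass divided by total = 94.31%.

Revised batch per 250.0 lb frit:
  orthoclase: 150.5 lb
  K2CO3: 25.97 lb
  zinc white: 18.71 lb
  soda ash: 10.52 lb
  tabular alumina: 31.13 lb
  wollastonite: 28.29 lb
Total batch = 265.1 lb; LOI loss = 15.09 lb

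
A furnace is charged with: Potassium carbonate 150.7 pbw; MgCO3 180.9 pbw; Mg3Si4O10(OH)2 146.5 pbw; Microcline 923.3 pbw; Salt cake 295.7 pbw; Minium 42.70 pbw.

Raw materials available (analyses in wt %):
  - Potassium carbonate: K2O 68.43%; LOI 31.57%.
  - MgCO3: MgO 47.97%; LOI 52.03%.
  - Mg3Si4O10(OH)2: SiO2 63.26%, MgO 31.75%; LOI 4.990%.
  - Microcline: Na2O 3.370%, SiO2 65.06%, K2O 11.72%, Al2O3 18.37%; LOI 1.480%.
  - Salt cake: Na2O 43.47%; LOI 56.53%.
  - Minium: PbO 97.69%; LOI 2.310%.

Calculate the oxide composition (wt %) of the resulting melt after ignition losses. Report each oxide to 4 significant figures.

Values along the way are displayed, with 4-significant-digit rounding, within the worked lines — all arithmetic holds exact precision in all steps; every reported figure receives exactly one rounding; derived quantities (the yield, ignition loss, the six compositions, totals, glass mass) are computed using the weight values for 1409 pbw of glass in exact precision as they appear in the problem or the answer.
Oxide masses out of the charge:
  Na2O: 923.3·0.03370 + 295.7·0.4347 = 159.7 pbw
  PbO: 42.70·0.9769 = 41.71 pbw
  SiO2: 146.5·0.6326 + 923.3·0.6506 = 693.4 pbw
  K2O: 150.7·0.6843 + 923.3·0.1172 = 211.3 pbw
  MgO: 180.9·0.4797 + 146.5·0.3175 = 133.3 pbw
  Al2O3: 923.3·0.1837 = 169.6 pbw
LOI: 150.7·0.3157 + 180.9·0.5203 + 146.5·0.04990 + 923.3·0.01480 + 295.7·0.5653 + 42.70·0.02310 = 330.8 pbw
The glass mass, total less LOI, = 1740 − 330.8 = 1409 pbw (equal to the oxide-mass sum)
wt % = 100 × oxide mass / glass mass

Glass mass = 1409 pbw (batch 1740 − LOI 330.8).
Composition: Na2O 11.33%, PbO 2.961%, SiO2 49.21%, K2O 15.00%, MgO 9.460%, Al2O3 12.04%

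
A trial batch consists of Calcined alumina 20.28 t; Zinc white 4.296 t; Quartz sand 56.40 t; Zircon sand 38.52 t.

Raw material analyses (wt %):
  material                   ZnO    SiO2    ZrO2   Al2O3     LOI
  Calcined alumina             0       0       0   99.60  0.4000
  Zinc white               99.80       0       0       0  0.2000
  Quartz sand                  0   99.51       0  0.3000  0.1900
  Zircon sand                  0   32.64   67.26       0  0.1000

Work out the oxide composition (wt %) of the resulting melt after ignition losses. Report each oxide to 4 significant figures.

Full float precision is carried at each step — intermediates are printed, rounded to 4 significant digits, on the page — each reported figure is rounded only once; derived quantities are re-derived at full precision (glass mass, the four compositions, yield, ignition loss, totals) using the weight values per 119.3 t of glass, as given in the question or the answer.
Oxide-by-oxide delivered mass:
  ZnO: 4.296·0.9980 = 4.287 t
  SiO2: 56.40·0.9951 + 38.52·0.3264 = 68.70 t
  ZrO2: 38.52·0.6726 = 25.91 t
  Al2O3: 20.28·0.9960 + 56.40·0.003000 = 20.37 t
LOI: 20.28·0.004000 + 4.296·0.002000 + 56.40·0.001900 + 38.52·0.001000 = 0.2354 t
Glass mass = batch − LOI = 119.5 − 0.2354 = 119.3 t (matching Σ of the oxides)
wt % = 100 × oxide mass / glass mass

Glass mass = 119.3 t (batch 119.5 − LOI 0.2354).
Composition: ZnO 3.595%, SiO2 57.60%, ZrO2 21.72%, Al2O3 17.08%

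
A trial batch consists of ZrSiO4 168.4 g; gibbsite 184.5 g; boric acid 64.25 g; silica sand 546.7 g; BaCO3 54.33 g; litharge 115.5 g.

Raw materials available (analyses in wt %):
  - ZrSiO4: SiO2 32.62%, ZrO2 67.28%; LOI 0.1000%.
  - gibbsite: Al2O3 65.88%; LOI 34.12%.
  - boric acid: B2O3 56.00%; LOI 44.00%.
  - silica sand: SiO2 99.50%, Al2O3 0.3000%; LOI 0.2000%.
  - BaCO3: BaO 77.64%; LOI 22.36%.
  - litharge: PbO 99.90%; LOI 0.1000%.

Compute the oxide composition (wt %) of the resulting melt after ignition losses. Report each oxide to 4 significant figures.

The working math carries exact precision through every step. The intermediate values are shown, rounded to four significant figures, in the working; each reported result takes just one rounding — all derived quantities (yield, the six compositions, ignition loss, the totals, net glass mass) are rebuilt starting from the weights per 1029 g of glass at full precision as they appear in the question or the answer.
What the batch supplies per oxide:
  SiO2: 168.4·0.3262 + 546.7·0.9950 = 598.9 g
  Al2O3: 184.5·0.6588 + 546.7·0.003000 = 123.2 g
  B2O3: 64.25·0.5600 = 35.98 g
  ZrO2: 168.4·0.6728 = 113.3 g
  BaO: 54.33·0.7764 = 42.18 g
  PbO: 115.5·0.9990 = 115.4 g
LOI: 168.4·0.001000 + 184.5·0.3412 + 64.25·0.4400 + 546.7·0.002000 + 54.33·0.2236 + 115.5·0.001000 = 104.7 g
The glass mass, total less LOI, = 1134 − 104.7 = 1029 g (= the summed oxide contributions)
wt % = 100 × oxide mass / glass mass

Glass mass = 1029 g (batch 1134 − LOI 104.7).
Composition: SiO2 58.21%, Al2O3 11.97%, B2O3 3.497%, ZrO2 11.01%, BaO 4.100%, PbO 11.21%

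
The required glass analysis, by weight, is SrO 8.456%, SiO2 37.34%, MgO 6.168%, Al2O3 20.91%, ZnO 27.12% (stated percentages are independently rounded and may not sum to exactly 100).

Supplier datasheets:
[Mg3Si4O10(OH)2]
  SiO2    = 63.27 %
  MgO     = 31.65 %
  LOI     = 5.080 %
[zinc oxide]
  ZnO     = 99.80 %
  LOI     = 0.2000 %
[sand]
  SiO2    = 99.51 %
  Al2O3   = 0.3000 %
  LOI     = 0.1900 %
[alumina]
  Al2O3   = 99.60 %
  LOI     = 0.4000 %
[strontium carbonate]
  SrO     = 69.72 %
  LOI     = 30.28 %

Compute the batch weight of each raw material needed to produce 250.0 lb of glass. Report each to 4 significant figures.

Batch per 250.0 lb glass:
  Mg3Si4O10(OH)2: 48.72 lb
  zinc oxide: 67.94 lb
  sand: 62.83 lb
  alumina: 52.30 lb
  strontium carbonate: 30.32 lb
Total batch = 262.1 lb; LOI loss = 12.12 lb; yield = 95.38%

The whole derivation holds exact precision in all steps; in-progress results appear, rounded to 4 significant digits, across the worked steps — each reported figure carries a single rounding; derived quantities, including LOI, five oxide percentages, net glass mass, the totals, yield, are computed using the weight values per 250.0 lb of glass in exact precision as they appear in the question or the answer.
Target masses of each oxide per 250.0 lb glass:
  SrO: 8.456% × 250.0 = 21.14 lb
  SiO2: 37.34% × 250.0 = 93.35 lb
  MgO: 6.168% × 250.0 = 15.42 lb
  Al2O3: 20.91% × 250.0 = 52.28 lb
  ZnO: 27.12% × 250.0 = 67.80 lb
Sums-versus-targets review working from each reported weight, for the quoted basis mass (summed amounts equal target values within answer rounding):
  SrO: 30.32·0.6972 = 21.14 lb (target 21.14 lb)
  SiO2: 48.72·0.6327 + 62.83·0.9951 = 93.35 lb (target 93.35 lb)
  MgO: 48.72·0.3165 = 15.42 lb (target 15.42 lb)
  Al2O3: 62.83·0.003000 + 52.30·0.9960 = 52.28 lb (target 52.28 lb)
  ZnO: 67.94·0.9980 = 67.80 lb (target 67.80 lb)
Glass-mass closure: batch Σ − ignition loss = 250.0 lb (targets for the oxides total 250.0 lb; basis as stated: 250.0 lb — a pure rounding effect).
Whole-batch sum: Σ batch = 262.1 lb; LOI loss = Σ batch·LOI = 12.12 lb; yield, glass over the total, = 95.38%.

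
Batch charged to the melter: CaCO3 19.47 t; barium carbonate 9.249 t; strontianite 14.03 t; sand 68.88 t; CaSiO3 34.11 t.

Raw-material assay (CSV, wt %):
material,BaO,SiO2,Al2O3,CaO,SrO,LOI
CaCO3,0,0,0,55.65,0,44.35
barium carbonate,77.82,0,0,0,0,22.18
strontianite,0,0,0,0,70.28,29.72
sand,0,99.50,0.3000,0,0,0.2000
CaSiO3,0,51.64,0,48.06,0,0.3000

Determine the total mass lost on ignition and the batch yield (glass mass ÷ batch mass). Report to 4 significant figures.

All arithmetic keeps full precision in all steps. Working values are displayed rounded to 4 significant figures on the page. A single rounding completes every reported result — the derived quantities are recomputed at full float precision (totals, ignition loss, the five compositions, net glass mass, the yield) using the weight values per 130.6 t of glass exactly as shown in the problem or the answer.
Each material's LOI contribution:
  CaCO3: 19.47 × 0.4435 = 8.635 t
  barium carbonate: 9.249 × 0.2218 = 2.051 t
  strontianite: 14.03 × 0.2972 = 4.170 t
  sand: 68.88 × 0.002000 = 0.1378 t
  CaSiO3: 34.11 × 0.003000 = 0.1023 t
Total LOI = 15.10 t
Glass = batch − LOI = 145.7 − 15.10 = 130.6 t

LOI loss = 15.10 t; glass = 130.6 t; yield = 89.64%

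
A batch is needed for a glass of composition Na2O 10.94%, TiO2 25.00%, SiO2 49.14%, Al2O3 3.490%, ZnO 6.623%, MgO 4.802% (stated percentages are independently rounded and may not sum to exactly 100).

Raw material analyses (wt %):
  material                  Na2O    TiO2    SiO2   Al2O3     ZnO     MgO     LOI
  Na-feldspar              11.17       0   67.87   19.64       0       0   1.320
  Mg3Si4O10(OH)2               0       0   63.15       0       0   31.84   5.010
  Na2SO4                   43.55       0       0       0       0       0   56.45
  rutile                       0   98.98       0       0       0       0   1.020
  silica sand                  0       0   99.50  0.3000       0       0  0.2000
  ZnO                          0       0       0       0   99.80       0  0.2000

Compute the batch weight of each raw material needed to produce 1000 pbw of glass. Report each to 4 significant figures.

Working values are printed (rounded to four significant figures) in the working; the whole derivation maintains full precision through every step; a single rounding produces each reported number — the derived quantities are carried from the weighed amounts at 1000 pbw of glass at exact precision (six oxide percentages, yield, LOI, glass mass, the totals), as given in the question or the answer.
Oxide mass targets, per 1000 pbw glass:
  Na2O: 10.94% × 1000 = 109.4 pbw
  TiO2: 25.00% × 1000 = 250.0 pbw
  SiO2: 49.14% × 1000 = 491.4 pbw
  Al2O3: 3.490% × 1000 = 34.90 pbw
  ZnO: 6.623% × 1000 = 66.23 pbw
  MgO: 4.802% × 1000 = 48.02 pbw
Verifying the oxide balance working from each reported weight, under the basis named above (oxide sums agree with the targets once rounding is allowed for):
  Na2O: 173.4·0.1117 + 206.7·0.4355 = 109.4 pbw (target 109.4 pbw)
  TiO2: 252.6·0.9898 = 250.0 pbw (target 250.0 pbw)
  SiO2: 173.4·0.6787 + 150.8·0.6315 + 279.9·0.9950 = 491.4 pbw (target 491.4 pbw)
  Al2O3: 173.4·0.1964 + 279.9·0.003000 = 34.90 pbw (target 34.90 pbw)
  ZnO: 66.36·0.9980 = 66.23 pbw (target 66.23 pbw)
  MgO: 150.8·0.3184 = 48.01 pbw (target 48.02 pbw)
Auditing the glass mass value: the batch minus its LOI: 1000 pbw (summing oxide targets gives 1000 pbw; against the stated basis, 1000 pbw — a pure rounding effect).
Batch grand total — Σ batch = 1130 pbw; Σ batch·LOI gives LOI loss = 129.8 pbw; yield: glass divided by total = 88.51%.

Batch per 1000 pbw glass:
  Na-feldspar: 173.4 pbw
  Mg3Si4O10(OH)2: 150.8 pbw
  Na2SO4: 206.7 pbw
  rutile: 252.6 pbw
  silica sand: 279.9 pbw
  ZnO: 66.36 pbw
Total batch = 1130 pbw; LOI loss = 129.8 pbw; yield = 88.51%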